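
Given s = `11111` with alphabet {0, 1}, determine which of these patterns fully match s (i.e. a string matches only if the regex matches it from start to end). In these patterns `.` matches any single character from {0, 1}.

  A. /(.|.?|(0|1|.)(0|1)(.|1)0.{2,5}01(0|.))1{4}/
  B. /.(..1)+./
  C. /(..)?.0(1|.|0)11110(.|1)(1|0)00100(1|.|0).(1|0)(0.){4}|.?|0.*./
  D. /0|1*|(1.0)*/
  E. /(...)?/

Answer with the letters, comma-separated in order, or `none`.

A → match
B → match
C → no match
D → match
E → no match

A, B, D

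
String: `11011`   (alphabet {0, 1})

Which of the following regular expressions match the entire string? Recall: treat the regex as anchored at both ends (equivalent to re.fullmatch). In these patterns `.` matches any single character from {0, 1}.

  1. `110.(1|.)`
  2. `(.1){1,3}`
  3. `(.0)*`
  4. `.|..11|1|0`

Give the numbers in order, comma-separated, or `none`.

1

1 → match
2 → no match
3 → no match
4 → no match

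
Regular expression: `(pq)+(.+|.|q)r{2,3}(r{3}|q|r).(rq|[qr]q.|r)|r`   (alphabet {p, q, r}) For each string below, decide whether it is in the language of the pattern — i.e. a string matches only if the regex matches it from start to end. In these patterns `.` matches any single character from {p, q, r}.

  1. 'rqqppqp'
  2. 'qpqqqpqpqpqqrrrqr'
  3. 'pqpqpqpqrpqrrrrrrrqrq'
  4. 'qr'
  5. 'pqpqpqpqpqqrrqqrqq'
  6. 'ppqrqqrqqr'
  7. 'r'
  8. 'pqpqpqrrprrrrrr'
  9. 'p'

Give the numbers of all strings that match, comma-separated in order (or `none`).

3, 5, 7, 8

1 → no match
2 → no match
3 → match
4 → no match
5 → match
6 → no match
7 → match
8 → match
9 → no match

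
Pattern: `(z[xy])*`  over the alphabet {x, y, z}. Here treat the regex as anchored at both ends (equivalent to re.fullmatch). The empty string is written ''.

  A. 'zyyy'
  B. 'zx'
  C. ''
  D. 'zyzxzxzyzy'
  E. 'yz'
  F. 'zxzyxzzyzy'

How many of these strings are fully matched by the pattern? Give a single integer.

3

A → no match
B → match
C → match
D → match
E → no match
F → no match
Total matched: 3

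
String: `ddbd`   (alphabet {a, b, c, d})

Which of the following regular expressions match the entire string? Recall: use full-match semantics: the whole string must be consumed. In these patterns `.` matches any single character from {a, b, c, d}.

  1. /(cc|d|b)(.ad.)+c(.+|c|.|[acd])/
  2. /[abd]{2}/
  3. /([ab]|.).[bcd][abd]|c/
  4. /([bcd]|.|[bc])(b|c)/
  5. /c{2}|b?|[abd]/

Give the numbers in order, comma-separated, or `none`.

3

1 → no match
2 → no match
3 → match
4 → no match
5 → no match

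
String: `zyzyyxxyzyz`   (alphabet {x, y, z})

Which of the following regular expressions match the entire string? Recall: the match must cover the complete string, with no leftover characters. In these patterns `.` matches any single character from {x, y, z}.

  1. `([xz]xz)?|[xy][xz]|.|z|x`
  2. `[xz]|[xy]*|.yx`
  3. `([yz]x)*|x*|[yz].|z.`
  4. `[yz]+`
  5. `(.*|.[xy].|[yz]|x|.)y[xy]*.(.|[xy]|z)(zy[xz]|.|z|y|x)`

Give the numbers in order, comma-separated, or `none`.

5

1 → no match
2 → no match
3 → no match
4 → no match
5 → match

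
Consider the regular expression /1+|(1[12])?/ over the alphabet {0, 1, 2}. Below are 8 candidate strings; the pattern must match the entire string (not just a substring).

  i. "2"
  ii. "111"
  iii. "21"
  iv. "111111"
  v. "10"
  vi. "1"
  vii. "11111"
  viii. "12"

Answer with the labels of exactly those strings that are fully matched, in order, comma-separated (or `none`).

i. "2" → no match
ii. "111" → match
iii. "21" → no match
iv. "111111" → match
v. "10" → no match
vi. "1" → match
vii. "11111" → match
viii. "12" → match

ii, iv, vi, vii, viii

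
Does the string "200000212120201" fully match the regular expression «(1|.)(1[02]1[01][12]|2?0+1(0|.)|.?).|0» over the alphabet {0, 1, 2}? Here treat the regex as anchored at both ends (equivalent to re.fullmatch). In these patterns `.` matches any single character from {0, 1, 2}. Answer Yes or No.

No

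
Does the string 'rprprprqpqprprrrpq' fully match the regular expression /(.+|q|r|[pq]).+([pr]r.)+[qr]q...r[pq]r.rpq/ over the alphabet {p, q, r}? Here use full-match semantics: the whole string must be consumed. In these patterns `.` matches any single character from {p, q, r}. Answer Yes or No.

Yes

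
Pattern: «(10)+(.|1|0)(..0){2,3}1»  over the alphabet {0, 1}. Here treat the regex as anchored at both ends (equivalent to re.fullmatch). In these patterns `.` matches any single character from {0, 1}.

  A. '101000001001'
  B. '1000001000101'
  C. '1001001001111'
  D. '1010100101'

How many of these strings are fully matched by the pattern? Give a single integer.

A → match
B → match
C → no match — must end with '01'
D → match
Total matched: 3

3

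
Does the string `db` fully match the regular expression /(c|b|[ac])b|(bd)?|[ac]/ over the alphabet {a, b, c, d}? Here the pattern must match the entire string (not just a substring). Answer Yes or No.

No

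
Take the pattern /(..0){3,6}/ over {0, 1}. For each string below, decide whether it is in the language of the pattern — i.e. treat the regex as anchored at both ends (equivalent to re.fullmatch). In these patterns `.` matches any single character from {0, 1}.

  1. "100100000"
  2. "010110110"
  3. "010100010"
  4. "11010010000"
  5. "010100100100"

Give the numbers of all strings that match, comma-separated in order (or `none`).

1, 2, 3, 5

1 → match
2 → match
3 → match
4 → no match
5 → match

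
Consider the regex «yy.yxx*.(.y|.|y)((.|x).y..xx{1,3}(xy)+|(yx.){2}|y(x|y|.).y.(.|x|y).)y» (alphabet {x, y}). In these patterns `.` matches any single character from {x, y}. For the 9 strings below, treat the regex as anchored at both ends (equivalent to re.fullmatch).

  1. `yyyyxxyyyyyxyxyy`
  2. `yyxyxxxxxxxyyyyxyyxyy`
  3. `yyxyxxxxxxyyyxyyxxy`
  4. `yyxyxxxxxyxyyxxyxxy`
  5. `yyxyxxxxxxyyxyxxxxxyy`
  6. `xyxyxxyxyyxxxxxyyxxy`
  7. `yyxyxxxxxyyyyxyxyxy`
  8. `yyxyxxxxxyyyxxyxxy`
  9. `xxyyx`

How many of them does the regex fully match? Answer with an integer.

6

1 → no match
2 → match
3 → match
4 → match
5 → match
6 → no match — must start with `yy`
7 → match
8 → match
9 → no match — must start with `yy`
Total matched: 6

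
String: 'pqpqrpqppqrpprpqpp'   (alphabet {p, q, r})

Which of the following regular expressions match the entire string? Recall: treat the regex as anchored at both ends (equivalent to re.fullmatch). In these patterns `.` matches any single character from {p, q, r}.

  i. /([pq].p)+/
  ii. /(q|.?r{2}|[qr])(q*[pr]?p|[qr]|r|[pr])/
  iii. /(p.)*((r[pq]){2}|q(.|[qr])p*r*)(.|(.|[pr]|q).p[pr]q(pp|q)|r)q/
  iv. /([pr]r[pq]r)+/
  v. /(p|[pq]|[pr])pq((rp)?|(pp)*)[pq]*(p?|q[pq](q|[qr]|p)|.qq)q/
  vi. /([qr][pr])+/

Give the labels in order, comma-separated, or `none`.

i

i → match
ii → no match
iii → no match — must end with 'q'
iv → no match — must end with 'r'
v → no match — must end with 'q'
vi → no match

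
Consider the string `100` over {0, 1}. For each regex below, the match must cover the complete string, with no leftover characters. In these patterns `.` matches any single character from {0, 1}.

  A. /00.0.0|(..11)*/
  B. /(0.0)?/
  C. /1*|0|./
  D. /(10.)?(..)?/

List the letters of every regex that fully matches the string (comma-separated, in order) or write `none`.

D

A → no match
B → no match
C → no match
D → match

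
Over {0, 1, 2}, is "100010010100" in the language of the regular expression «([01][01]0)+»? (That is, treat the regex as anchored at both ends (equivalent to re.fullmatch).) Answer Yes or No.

Yes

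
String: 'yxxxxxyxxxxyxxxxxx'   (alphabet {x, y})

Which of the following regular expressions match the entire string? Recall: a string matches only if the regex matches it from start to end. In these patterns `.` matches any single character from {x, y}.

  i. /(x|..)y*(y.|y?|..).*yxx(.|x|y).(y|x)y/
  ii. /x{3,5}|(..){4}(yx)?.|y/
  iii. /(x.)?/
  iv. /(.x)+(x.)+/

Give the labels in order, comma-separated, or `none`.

iv

i → no match — must end with 'y'
ii → no match
iii → no match
iv → match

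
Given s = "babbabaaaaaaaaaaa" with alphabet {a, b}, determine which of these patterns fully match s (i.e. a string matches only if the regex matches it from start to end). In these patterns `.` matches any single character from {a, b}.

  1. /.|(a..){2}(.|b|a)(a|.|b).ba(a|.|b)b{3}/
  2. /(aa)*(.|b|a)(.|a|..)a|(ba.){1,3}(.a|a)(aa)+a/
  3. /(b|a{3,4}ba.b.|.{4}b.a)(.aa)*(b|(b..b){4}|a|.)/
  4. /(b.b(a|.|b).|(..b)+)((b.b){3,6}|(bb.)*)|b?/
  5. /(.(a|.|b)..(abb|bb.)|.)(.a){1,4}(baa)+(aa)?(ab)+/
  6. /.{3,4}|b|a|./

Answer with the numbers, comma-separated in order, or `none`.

2

1 → no match
2 → match
3 → no match
4 → no match
5 → no match — must end with "ab"
6 → no match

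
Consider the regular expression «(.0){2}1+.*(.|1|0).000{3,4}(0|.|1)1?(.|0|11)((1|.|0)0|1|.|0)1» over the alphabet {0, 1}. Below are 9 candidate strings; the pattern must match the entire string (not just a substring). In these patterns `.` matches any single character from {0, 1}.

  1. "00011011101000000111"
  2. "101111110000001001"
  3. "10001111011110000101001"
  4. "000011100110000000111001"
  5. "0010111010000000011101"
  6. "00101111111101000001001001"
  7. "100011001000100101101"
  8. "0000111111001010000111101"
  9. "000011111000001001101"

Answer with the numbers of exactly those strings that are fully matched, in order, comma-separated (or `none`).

4, 5

1 → no match
2 → no match
3 → no match
4 → match
5 → match
6 → no match
7 → no match
8 → no match
9 → no match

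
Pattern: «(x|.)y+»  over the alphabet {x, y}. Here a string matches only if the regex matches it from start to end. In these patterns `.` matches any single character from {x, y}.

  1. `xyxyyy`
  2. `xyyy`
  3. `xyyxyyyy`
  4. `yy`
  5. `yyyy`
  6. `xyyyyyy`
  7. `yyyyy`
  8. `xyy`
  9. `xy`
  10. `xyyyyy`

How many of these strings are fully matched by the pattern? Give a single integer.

8

1 → no match
2 → match
3 → no match
4 → match
5 → match
6 → match
7 → match
8 → match
9 → match
10 → match
Total matched: 8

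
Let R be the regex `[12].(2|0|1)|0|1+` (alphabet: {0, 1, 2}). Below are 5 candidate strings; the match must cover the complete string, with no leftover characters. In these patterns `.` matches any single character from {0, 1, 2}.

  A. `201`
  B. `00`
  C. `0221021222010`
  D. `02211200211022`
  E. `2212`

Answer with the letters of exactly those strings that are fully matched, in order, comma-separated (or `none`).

A

A. `201` → match
B. `00` → no match
C → no match
D → no match
E. `2212` → no match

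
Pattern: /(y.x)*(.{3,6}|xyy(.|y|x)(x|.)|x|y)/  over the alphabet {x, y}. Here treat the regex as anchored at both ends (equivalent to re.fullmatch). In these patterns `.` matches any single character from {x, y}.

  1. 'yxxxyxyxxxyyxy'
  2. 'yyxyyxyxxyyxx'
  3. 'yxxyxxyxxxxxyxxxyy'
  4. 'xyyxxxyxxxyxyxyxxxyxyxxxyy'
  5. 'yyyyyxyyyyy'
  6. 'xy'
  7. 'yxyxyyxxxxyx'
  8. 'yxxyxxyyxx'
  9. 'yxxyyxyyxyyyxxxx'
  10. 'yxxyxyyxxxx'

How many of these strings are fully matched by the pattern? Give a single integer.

2

1 → no match
2 → match
3 → no match
4 → no match
5 → no match
6 → no match
7 → no match
8 → match
9 → no match
10 → no match
Total matched: 2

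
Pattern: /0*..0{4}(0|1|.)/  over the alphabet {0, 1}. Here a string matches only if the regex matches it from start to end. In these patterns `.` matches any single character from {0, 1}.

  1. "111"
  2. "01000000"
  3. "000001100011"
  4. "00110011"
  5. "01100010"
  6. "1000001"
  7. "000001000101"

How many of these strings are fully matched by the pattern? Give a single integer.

1 → no match
2 → match
3 → no match
4 → no match
5 → no match
6 → match
7 → no match
Total matched: 2

2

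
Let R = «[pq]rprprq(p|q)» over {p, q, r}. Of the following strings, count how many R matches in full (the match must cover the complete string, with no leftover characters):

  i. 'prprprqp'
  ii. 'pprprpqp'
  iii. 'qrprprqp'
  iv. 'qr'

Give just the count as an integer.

2

i. 'prprprqp' → match
ii. 'pprprpqp' → no match
iii. 'qrprprqp' → match
iv. 'qr' → no match
Total matched: 2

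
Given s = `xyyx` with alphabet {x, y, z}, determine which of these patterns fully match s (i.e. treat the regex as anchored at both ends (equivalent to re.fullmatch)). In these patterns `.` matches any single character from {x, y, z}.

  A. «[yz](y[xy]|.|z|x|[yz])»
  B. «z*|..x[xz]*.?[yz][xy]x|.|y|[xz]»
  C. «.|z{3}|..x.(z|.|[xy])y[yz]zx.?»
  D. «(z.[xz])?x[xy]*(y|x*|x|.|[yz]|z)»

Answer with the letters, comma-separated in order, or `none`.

D

A → no match
B → no match
C → no match
D → match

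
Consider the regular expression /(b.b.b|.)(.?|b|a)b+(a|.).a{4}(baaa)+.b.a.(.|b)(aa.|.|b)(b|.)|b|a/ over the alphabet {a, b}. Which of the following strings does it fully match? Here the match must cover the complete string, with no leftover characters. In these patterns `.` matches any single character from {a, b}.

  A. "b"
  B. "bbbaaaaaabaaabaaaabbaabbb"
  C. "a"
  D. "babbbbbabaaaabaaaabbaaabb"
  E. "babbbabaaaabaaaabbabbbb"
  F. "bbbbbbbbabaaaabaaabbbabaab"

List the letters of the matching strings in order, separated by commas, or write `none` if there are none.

A → match
B → match
C → match
D → match
E → match
F → match

A, B, C, D, E, F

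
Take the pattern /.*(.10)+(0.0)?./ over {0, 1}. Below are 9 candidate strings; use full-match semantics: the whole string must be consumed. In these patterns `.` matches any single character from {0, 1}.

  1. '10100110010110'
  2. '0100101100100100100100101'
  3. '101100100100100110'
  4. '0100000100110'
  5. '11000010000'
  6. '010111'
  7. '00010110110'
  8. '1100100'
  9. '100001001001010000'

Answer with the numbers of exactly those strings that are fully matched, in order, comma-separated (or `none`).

1 → no match
2 → match
3 → no match
4 → no match
5. '11000010000' → no match
6. '010111' → no match
7. '00010110110' → no match
8. '1100100' → match
9 → no match

2, 8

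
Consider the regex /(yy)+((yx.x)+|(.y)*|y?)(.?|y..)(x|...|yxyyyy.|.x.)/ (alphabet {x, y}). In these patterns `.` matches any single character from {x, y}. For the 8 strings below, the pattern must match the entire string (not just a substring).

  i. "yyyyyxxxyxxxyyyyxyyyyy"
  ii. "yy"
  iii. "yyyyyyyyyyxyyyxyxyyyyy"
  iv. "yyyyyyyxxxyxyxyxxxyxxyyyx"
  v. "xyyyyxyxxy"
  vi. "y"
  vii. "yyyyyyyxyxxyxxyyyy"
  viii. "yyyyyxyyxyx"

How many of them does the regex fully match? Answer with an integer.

i → match
ii → no match
iii → match
iv → no match
v → no match — must start with "yy"
vi → no match — must start with "yy"
vii → no match
viii → no match
Total matched: 2

2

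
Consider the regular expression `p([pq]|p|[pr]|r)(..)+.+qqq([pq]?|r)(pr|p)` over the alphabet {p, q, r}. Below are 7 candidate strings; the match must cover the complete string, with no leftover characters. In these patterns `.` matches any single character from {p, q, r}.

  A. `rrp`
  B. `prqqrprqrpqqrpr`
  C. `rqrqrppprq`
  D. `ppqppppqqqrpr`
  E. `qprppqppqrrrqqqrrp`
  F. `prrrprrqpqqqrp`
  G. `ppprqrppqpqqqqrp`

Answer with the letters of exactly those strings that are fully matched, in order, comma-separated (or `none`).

D, F, G

A → no match — must start with `p`
B → no match
C → no match — must start with `p`
D → match
E → no match — must start with `p`
F → match
G → match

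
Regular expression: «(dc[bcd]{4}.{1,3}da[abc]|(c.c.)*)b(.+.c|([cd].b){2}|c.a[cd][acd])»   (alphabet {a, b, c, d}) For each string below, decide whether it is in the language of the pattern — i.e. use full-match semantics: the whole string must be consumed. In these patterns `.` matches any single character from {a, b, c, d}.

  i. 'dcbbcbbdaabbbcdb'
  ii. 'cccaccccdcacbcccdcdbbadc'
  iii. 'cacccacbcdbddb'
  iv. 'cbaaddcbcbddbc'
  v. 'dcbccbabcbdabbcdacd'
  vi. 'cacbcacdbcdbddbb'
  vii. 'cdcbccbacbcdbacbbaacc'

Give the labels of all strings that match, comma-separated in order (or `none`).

i → no match
ii → no match
iii → no match
iv → no match
v → no match
vi → no match
vii → no match

none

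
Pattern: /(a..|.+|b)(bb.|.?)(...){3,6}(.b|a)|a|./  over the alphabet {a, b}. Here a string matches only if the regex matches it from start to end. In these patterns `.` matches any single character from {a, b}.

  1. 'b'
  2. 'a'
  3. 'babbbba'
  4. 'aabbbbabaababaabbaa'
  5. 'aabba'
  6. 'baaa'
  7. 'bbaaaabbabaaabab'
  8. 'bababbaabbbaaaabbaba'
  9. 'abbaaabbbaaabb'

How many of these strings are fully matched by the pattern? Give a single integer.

1 → match
2 → match
3 → no match
4 → match
5 → no match
6 → no match
7 → match
8 → match
9 → match
Total matched: 6

6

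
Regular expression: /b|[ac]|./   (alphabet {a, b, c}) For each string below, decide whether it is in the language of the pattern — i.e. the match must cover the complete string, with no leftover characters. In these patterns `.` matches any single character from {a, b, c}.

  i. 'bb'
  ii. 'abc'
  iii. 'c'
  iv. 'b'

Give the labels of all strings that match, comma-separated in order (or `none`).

iii, iv

i → no match
ii → no match
iii → match
iv → match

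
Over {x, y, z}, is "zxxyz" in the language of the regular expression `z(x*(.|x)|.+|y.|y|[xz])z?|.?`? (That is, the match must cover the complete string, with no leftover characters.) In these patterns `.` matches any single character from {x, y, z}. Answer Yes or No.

Yes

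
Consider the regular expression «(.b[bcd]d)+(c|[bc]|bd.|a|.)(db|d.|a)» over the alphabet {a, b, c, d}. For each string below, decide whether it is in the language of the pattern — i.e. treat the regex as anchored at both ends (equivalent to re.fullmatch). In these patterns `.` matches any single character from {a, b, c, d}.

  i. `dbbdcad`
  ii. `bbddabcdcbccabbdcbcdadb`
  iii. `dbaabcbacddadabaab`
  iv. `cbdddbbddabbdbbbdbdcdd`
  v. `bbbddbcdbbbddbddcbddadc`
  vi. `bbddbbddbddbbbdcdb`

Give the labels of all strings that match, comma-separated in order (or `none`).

i → no match
ii → no match
iii → no match
iv → no match
v → match
vi → no match

v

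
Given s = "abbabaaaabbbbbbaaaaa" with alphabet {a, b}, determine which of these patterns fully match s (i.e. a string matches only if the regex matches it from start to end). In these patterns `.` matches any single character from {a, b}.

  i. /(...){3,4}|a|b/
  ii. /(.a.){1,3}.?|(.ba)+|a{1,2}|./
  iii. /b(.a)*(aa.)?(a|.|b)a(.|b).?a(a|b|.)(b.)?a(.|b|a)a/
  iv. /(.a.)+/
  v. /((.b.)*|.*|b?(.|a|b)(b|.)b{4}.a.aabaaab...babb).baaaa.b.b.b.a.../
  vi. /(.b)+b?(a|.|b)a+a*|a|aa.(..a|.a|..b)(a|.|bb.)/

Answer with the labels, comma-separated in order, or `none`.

v

i → no match
ii → no match
iii → no match — must start with "b"
iv → no match
v → match
vi → no match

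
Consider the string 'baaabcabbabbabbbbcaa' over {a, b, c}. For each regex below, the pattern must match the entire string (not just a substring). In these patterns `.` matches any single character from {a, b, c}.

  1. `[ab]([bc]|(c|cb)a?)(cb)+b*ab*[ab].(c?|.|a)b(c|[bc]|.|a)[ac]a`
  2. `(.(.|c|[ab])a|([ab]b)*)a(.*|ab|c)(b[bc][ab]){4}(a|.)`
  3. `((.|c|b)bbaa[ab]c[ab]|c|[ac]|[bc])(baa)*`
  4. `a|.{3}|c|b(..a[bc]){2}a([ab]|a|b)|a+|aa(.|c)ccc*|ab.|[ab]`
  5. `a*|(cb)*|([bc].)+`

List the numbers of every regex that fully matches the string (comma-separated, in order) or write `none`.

1 → no match
2 → match
3 → no match
4 → no match
5 → no match

2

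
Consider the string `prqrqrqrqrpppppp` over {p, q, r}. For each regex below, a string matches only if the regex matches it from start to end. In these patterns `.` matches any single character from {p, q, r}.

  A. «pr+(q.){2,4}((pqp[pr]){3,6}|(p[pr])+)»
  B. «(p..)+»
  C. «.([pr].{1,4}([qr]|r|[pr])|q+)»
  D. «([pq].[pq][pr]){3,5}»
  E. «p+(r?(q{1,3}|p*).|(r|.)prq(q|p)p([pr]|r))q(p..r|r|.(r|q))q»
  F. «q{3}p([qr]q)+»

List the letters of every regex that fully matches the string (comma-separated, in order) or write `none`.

A, D

A → match
B → no match
C → no match
D → match
E → no match — must end with `q`
F → no match — must start with `q`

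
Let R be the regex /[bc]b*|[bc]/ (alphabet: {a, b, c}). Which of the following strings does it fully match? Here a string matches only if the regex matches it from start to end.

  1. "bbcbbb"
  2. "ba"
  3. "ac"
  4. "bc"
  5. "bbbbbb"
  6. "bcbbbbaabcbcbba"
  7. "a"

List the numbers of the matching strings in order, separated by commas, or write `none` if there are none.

1 → no match
2 → no match
3 → no match
4 → no match
5 → match
6 → no match
7 → no match

5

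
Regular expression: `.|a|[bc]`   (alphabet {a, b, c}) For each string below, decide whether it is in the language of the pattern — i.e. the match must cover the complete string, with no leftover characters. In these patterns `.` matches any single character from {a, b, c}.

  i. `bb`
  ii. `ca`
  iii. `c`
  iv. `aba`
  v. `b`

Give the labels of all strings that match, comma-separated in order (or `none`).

i → no match
ii → no match
iii → match
iv → no match
v → match

iii, v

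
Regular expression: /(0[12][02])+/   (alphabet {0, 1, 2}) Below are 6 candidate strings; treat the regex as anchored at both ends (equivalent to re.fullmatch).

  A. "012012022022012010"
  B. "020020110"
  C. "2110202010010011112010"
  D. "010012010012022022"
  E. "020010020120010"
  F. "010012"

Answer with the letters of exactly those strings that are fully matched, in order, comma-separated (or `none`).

A → match
B → no match
C → no match — must start with "0"
D → match
E → no match
F → match

A, D, F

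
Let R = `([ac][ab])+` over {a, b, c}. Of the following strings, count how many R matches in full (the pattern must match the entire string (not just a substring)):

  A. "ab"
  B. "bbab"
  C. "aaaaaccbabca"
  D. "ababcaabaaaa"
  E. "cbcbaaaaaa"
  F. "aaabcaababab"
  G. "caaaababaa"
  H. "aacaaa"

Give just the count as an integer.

6

A. "ab" → match
B. "bbab" → no match
C. "aaaaaccbabca" → no match
D. "ababcaabaaaa" → match
E. "cbcbaaaaaa" → match
F. "aaabcaababab" → match
G. "caaaababaa" → match
H. "aacaaa" → match
Total matched: 6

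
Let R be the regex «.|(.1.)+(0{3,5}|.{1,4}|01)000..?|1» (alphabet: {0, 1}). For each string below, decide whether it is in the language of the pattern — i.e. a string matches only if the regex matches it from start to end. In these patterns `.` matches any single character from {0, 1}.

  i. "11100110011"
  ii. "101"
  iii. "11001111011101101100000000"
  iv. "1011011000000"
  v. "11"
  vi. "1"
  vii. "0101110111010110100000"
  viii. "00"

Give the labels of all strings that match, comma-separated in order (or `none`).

i. "11100110011" → no match
ii. "101" → no match
iii → match
iv → no match
v. "11" → no match
vi. "1" → match
vii → no match
viii. "00" → no match

iii, vi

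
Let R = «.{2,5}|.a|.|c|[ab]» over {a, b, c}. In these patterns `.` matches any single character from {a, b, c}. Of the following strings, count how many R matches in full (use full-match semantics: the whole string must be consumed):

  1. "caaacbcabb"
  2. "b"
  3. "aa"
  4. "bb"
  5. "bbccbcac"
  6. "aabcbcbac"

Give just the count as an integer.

1 → no match
2 → match
3 → match
4 → match
5 → no match
6 → no match
Total matched: 3

3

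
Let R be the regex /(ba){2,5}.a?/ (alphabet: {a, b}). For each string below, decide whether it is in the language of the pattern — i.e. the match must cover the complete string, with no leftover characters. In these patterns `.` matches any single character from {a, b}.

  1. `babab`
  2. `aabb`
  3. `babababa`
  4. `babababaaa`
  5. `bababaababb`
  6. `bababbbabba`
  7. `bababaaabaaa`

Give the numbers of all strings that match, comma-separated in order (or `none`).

1, 3, 4

1. `babab` → match
2. `aabb` → no match — must start with `ba`
3. `babababa` → match
4. `babababaaa` → match
5. `bababaababb` → no match
6. `bababbbabba` → no match
7. `bababaaabaaa` → no match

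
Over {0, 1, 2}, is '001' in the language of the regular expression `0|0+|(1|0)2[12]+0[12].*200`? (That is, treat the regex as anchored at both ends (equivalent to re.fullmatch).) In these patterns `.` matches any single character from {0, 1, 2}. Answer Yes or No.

No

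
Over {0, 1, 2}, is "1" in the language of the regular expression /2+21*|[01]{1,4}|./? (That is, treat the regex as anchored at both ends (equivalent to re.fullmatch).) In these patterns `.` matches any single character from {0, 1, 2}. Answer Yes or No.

Yes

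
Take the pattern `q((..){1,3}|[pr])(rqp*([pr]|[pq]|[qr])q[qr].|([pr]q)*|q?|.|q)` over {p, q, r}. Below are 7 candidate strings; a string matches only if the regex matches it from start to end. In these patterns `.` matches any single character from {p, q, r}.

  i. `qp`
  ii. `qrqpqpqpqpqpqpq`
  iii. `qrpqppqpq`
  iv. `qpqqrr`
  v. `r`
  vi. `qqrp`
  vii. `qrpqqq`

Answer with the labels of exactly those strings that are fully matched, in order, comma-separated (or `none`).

i → match
ii → match
iii → match
iv → match
v → no match — must start with `q`
vi → match
vii → match

i, ii, iii, iv, vi, vii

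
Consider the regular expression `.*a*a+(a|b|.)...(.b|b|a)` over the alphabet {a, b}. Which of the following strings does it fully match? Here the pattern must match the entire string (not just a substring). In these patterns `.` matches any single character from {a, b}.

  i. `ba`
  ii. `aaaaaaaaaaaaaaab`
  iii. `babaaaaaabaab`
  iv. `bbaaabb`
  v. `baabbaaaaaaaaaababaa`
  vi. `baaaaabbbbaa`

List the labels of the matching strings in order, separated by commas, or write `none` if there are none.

ii, iii, v

i → no match
ii → match
iii → match
iv → no match
v → match
vi → no match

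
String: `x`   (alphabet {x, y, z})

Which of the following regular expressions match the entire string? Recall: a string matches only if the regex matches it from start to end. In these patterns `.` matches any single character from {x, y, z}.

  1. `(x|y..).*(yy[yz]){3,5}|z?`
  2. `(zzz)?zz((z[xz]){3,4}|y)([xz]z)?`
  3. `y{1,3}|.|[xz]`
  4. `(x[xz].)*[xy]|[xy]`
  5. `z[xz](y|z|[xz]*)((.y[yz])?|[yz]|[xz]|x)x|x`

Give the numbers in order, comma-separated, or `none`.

3, 4, 5

1 → no match
2 → no match
3 → match
4 → match
5 → match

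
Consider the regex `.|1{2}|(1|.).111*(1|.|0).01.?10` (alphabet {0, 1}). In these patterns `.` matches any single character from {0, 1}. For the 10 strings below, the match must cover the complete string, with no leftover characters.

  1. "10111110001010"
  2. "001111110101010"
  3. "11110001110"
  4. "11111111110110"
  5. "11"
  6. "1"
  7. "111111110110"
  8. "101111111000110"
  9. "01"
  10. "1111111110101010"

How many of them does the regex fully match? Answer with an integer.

1 → match
2 → match
3 → match
4 → match
5 → match
6 → match
7 → match
8 → match
9 → no match
10 → match
Total matched: 9

9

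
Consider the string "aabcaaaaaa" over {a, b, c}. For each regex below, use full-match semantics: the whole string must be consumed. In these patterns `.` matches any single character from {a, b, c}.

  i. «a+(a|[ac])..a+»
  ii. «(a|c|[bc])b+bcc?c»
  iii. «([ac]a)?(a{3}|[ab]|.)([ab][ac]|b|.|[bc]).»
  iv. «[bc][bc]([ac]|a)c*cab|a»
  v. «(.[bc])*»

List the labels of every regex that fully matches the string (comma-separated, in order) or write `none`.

i

i → match
ii → no match — must end with "c"
iii → no match
iv → no match
v → no match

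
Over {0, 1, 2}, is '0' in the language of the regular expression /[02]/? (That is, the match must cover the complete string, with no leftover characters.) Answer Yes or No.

Yes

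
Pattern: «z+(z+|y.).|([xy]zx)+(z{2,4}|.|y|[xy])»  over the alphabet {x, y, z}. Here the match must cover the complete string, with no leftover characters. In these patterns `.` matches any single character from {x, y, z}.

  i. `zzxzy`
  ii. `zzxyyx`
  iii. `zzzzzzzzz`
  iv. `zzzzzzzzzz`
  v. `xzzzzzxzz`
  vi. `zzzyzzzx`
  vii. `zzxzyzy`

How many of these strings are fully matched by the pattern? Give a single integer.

i. `zzxzy` → no match
ii. `zzxyyx` → no match
iii. `zzzzzzzzz` → match
iv. `zzzzzzzzzz` → match
v. `xzzzzzxzz` → no match
vi. `zzzyzzzx` → no match
vii. `zzxzyzy` → no match
Total matched: 2

2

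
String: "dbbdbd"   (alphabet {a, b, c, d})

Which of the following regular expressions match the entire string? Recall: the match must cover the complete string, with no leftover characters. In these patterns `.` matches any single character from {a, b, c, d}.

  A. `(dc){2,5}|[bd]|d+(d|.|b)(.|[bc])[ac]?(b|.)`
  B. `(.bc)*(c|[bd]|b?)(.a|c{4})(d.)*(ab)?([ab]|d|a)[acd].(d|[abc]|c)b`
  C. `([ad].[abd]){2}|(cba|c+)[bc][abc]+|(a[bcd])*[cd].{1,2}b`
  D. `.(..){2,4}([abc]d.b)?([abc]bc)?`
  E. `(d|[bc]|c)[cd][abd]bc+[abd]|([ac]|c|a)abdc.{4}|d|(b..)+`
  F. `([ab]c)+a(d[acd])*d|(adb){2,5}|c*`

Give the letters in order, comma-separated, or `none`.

C

A → no match
B → no match — must end with "b"
C → match
D → no match
E → no match
F → no match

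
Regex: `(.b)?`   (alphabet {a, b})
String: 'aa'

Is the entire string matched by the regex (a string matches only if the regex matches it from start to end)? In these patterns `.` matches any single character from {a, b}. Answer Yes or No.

No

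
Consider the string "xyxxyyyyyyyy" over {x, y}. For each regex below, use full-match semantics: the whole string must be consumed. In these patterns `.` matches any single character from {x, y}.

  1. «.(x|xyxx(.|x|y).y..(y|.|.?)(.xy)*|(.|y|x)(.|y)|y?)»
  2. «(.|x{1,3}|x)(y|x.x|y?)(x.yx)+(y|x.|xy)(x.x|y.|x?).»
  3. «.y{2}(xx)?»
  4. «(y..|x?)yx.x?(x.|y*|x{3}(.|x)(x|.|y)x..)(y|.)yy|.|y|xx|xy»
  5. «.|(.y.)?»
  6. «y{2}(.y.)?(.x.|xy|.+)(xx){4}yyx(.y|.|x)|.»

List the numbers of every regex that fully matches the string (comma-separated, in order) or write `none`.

4

1 → no match
2 → no match
3 → no match
4 → match
5 → no match
6 → no match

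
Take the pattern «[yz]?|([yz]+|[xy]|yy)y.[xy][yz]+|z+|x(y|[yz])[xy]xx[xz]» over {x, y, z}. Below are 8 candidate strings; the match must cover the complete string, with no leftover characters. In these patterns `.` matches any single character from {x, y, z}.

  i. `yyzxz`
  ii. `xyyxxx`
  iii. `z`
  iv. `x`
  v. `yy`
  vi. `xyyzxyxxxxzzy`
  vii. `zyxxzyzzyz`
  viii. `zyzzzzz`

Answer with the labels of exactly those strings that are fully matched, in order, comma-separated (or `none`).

i. `yyzxz` → match
ii. `xyyxxx` → match
iii. `z` → match
iv. `x` → no match
v. `yy` → no match
vi → no match
vii. `zyxxzyzzyz` → match
viii. `zyzzzzz` → no match

i, ii, iii, vii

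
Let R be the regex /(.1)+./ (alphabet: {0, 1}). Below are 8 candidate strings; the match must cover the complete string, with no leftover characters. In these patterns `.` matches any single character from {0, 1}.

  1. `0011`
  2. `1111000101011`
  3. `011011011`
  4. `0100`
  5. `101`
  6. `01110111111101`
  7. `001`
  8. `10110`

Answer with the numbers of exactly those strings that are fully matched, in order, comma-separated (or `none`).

1 → no match
2 → no match
3 → no match
4 → no match
5 → no match
6 → no match
7 → no match
8 → no match

none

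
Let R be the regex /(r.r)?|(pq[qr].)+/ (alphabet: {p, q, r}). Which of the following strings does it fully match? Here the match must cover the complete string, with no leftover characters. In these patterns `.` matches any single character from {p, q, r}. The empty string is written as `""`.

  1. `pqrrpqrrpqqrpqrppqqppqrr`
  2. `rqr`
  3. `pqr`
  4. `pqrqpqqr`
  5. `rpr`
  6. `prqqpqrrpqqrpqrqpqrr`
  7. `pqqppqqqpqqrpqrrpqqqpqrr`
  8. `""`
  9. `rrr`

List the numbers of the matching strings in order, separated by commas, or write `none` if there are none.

1 → match
2 → match
3 → no match
4 → match
5 → match
6 → no match
7 → match
8 → match
9 → match

1, 2, 4, 5, 7, 8, 9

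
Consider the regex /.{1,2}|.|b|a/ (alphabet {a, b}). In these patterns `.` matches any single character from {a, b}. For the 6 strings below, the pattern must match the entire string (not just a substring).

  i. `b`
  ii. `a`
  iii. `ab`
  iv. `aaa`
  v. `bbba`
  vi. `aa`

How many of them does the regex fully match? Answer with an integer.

i. `b` → match
ii. `a` → match
iii. `ab` → match
iv. `aaa` → no match
v. `bbba` → no match
vi. `aa` → match
Total matched: 4

4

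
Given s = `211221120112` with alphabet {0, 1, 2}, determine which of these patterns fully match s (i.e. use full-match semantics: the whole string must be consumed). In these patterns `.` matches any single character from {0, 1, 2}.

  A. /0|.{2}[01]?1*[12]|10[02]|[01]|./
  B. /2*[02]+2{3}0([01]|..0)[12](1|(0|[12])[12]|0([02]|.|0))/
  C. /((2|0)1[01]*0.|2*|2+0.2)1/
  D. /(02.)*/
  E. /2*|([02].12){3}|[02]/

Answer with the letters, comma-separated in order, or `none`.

A → no match
B → no match
C → no match — must end with `1`
D → no match
E → match

E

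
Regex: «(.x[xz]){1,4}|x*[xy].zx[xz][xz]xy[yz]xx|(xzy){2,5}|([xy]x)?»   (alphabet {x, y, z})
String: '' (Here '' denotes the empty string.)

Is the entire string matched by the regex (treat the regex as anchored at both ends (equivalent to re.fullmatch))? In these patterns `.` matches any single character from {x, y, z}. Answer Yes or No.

Yes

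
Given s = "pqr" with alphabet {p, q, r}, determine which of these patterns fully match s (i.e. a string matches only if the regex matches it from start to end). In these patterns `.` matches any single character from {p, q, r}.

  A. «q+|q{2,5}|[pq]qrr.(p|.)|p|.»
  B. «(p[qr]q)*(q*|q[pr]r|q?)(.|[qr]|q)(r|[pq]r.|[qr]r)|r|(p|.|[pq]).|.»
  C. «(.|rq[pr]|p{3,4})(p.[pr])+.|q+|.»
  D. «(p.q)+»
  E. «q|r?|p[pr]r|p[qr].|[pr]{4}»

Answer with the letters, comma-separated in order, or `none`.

B, E

A → no match
B → match
C → no match
D → no match — must end with "q"
E → match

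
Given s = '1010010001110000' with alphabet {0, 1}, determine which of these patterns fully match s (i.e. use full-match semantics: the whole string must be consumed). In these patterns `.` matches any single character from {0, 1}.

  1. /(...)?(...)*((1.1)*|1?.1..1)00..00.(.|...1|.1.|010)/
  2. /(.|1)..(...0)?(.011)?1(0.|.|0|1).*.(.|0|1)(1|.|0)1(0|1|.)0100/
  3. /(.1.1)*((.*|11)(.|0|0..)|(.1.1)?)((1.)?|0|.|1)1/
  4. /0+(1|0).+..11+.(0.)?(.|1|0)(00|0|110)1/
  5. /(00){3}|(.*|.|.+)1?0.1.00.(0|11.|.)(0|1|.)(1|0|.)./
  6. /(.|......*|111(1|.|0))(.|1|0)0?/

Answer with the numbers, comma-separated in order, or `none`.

1 → no match
2 → no match — must end with '0100'
3 → no match — must end with '1'
4 → no match — must start with '0'
5 → match
6 → match

5, 6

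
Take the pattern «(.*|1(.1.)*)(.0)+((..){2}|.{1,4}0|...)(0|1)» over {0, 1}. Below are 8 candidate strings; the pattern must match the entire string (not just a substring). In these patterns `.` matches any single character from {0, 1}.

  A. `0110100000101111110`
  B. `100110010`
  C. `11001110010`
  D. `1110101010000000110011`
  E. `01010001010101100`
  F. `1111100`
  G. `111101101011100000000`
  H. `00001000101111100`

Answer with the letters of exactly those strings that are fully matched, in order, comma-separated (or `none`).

E, G

A → no match
B → no match
C → no match
D → no match
E → match
F → no match
G → match
H → no match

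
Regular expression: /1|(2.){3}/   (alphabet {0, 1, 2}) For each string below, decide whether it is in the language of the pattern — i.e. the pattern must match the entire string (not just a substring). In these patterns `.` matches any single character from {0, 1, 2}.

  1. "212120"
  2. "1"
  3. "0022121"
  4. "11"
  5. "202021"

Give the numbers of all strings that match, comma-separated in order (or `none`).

1, 2, 5

1 → match
2 → match
3 → no match
4 → no match
5 → match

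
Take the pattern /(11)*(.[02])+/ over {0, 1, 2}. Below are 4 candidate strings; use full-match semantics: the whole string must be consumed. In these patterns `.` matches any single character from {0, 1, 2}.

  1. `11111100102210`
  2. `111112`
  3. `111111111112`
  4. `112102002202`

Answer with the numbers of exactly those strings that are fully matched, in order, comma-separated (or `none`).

1 → match
2 → match
3 → match
4 → no match

1, 2, 3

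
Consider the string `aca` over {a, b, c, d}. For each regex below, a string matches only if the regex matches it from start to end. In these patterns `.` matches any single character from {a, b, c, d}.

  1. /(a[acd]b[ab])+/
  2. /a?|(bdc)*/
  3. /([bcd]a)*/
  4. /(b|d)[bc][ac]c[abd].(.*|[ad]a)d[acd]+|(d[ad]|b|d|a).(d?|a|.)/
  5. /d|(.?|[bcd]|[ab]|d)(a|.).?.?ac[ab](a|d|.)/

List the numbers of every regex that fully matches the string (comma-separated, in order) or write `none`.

4

1 → no match
2 → no match
3 → no match
4 → match
5 → no match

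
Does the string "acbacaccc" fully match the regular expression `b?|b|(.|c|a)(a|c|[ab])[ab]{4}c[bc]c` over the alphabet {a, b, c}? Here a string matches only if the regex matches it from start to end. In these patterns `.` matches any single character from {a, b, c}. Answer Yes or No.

No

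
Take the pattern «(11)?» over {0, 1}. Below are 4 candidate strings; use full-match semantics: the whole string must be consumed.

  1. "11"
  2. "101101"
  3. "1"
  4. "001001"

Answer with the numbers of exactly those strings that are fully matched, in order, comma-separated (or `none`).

1 → match
2 → no match
3 → no match
4 → no match

1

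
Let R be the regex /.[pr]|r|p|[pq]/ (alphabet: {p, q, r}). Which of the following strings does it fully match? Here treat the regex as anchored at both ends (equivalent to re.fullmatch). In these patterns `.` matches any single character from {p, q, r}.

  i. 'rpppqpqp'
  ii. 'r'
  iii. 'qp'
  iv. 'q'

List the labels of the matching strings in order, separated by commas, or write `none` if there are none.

i → no match
ii → match
iii → match
iv → match

ii, iii, iv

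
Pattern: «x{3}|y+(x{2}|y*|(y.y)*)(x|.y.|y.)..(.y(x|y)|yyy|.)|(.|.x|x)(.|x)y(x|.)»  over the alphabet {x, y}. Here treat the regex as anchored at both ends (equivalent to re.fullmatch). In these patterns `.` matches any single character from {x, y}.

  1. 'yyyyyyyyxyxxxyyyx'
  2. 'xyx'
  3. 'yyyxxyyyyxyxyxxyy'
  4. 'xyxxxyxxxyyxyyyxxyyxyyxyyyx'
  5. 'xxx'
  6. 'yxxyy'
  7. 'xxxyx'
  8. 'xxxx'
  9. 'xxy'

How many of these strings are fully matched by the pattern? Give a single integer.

3

1 → no match
2 → no match
3 → no match
4 → no match
5 → match
6 → match
7 → match
8 → no match
9 → no match
Total matched: 3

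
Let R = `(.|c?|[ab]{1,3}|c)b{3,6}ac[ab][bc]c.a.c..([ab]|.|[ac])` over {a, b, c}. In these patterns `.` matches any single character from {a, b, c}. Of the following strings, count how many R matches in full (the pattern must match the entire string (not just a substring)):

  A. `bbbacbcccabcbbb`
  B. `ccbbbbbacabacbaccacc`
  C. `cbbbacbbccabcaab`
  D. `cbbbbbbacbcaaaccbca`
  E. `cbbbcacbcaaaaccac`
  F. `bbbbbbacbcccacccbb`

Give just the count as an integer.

A → match
B → no match
C → match
D → no match
E → no match
F → match
Total matched: 3

3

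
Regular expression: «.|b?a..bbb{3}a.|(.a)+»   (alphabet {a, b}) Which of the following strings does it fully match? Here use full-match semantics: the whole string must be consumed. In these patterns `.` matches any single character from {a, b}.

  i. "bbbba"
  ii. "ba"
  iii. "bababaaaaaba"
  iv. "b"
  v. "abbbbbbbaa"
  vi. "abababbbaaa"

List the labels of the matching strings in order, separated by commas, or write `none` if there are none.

ii, iii, iv, v

i. "bbbba" → no match
ii. "ba" → match
iii. "bababaaaaaba" → match
iv. "b" → match
v. "abbbbbbbaa" → match
vi. "abababbbaaa" → no match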